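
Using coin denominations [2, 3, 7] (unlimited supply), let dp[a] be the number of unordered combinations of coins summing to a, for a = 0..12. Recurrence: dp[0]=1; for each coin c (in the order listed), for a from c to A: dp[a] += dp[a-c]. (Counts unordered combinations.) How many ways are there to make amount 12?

after  coin     0     1     2     3     4     5     6     7     8     9    10    11    12
          2     1     0     1     0     1     0     1     0     1     0     1     0     1
          3     1     0     1     1     1     1     2     1     2     2     2     2     3
          7     1     0     1     1     1     1     2     2     2     3     3     3     4

4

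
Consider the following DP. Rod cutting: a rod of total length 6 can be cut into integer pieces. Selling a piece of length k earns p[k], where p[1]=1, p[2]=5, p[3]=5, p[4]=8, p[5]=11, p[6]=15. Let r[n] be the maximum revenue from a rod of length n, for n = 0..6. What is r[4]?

10

   n    0    1    2    3    4    5    6
r[n]    0    1    5    6   10   11   15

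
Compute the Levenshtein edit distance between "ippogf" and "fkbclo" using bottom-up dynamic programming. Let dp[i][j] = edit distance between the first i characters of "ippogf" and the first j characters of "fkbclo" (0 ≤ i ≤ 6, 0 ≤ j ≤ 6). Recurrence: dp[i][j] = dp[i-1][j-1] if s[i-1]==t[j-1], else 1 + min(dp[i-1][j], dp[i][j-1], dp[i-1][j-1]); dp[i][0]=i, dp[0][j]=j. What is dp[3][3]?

3

   ''  f  k  b  c  l  o
''  0  1  2  3  4  5  6
 i  1  1  2  3  4  5  6
 p  2  2  2  3  4  5  6
 p  3  3  3  3  4  5  6
 o  4  4  4  4  4  5  5
 g  5  5  5  5  5  5  6
 f  6  5  6  6  6  6  6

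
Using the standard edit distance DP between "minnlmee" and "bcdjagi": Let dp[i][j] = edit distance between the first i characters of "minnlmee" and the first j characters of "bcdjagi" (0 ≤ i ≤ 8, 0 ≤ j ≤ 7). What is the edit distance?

   ''  b  c  d  j  a  g  i
''  0  1  2  3  4  5  6  7
 m  1  1  2  3  4  5  6  7
 i  2  2  2  3  4  5  6  6
 n  3  3  3  3  4  5  6  7
 n  4  4  4  4  4  5  6  7
 l  5  5  5  5  5  5  6  7
 m  6  6  6  6  6  6  6  7
 e  7  7  7  7  7  7  7  7
 e  8  8  8  8  8  8  8  8

8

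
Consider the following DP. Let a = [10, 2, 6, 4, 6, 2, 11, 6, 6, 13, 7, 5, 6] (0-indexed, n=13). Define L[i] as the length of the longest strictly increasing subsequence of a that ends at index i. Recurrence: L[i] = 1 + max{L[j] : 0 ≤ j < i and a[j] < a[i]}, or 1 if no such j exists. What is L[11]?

   i    0    1    2    3    4    5    6    7    8    9   10   11   12
a[i]   10    2    6    4    6    2   11    6    6   13    7    5    6
L[i]    1    1    2    2    3    1    4    3    3    5    4    3    4

3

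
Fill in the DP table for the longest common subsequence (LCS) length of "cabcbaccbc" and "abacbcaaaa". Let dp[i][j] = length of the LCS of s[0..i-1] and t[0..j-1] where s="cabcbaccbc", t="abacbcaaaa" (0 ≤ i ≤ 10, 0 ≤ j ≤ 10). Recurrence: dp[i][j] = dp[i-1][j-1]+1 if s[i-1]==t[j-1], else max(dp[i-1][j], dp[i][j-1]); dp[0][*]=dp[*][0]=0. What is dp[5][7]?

   ''  a  b  a  c  b  c  a  a  a  a
''  0  0  0  0  0  0  0  0  0  0  0
 c  0  0  0  0  1  1  1  1  1  1  1
 a  0  1  1  1  1  1  1  2  2  2  2
 b  0  1  2  2  2  2  2  2  2  2  2
 c  0  1  2  2  3  3  3  3  3  3  3
 b  0  1  2  2  3  4  4  4  4  4  4
 a  0  1  2  3  3  4  4  5  5  5  5
 c  0  1  2  3  4  4  5  5  5  5  5
 c  0  1  2  3  4  4  5  5  5  5  5
 b  0  1  2  3  4  5  5  5  5  5  5
 c  0  1  2  3  4  5  6  6  6  6  6

4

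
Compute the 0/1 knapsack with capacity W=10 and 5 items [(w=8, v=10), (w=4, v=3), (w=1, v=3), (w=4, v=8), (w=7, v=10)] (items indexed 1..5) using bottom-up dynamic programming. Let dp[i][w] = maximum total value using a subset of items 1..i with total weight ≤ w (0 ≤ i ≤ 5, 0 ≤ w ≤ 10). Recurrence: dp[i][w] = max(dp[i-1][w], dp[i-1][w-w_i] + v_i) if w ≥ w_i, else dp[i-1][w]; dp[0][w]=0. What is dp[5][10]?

14

i\w   0   1   2   3   4   5   6   7   8   9  10
  0   0   0   0   0   0   0   0   0   0   0   0
  1   0   0   0   0   0   0   0   0  10  10  10
  2   0   0   0   0   3   3   3   3  10  10  10
  3   0   3   3   3   3   6   6   6  10  13  13
  4   0   3   3   3   8  11  11  11  11  14  14
  5   0   3   3   3   8  11  11  11  13  14  14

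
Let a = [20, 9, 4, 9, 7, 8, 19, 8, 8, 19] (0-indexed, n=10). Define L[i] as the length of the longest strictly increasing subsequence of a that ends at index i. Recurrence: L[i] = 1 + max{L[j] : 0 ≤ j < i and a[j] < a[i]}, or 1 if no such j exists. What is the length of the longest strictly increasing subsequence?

4

   i    0    1    2    3    4    5    6    7    8    9
a[i]   20    9    4    9    7    8   19    8    8   19
L[i]    1    1    1    2    2    3    4    3    3    4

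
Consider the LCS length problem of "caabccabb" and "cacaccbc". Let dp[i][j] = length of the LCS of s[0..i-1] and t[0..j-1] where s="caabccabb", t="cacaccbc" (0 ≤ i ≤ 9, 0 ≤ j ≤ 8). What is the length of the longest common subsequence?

   ''  c  a  c  a  c  c  b  c
''  0  0  0  0  0  0  0  0  0
 c  0  1  1  1  1  1  1  1  1
 a  0  1  2  2  2  2  2  2  2
 a  0  1  2  2  3  3  3  3  3
 b  0  1  2  2  3  3  3  4  4
 c  0  1  2  3  3  4  4  4  5
 c  0  1  2  3  3  4  5  5  5
 a  0  1  2  3  4  4  5  5  5
 b  0  1  2  3  4  4  5  6  6
 b  0  1  2  3  4  4  5  6  6

6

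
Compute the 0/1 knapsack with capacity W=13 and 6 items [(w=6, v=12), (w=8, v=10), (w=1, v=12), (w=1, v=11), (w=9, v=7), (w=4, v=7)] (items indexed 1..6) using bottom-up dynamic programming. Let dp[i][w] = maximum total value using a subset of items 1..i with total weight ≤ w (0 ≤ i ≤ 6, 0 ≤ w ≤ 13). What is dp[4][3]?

23

i\w   0   1   2   3   4   5   6   7   8   9  10  11  12  13
  0   0   0   0   0   0   0   0   0   0   0   0   0   0   0
  1   0   0   0   0   0   0  12  12  12  12  12  12  12  12
  2   0   0   0   0   0   0  12  12  12  12  12  12  12  12
  3   0  12  12  12  12  12  12  24  24  24  24  24  24  24
  4   0  12  23  23  23  23  23  24  35  35  35  35  35  35
  5   0  12  23  23  23  23  23  24  35  35  35  35  35  35
  6   0  12  23  23  23  23  30  30  35  35  35  35  42  42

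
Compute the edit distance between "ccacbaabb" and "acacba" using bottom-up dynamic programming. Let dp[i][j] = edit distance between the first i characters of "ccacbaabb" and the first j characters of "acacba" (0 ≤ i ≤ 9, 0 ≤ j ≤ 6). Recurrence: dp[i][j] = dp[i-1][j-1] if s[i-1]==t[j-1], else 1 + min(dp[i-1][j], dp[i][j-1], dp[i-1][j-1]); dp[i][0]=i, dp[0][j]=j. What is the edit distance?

   ''  a  c  a  c  b  a
''  0  1  2  3  4  5  6
 c  1  1  1  2  3  4  5
 c  2  2  1  2  2  3  4
 a  3  2  2  1  2  3  3
 c  4  3  2  2  1  2  3
 b  5  4  3  3  2  1  2
 a  6  5  4  3  3  2  1
 a  7  6  5  4  4  3  2
 b  8  7  6  5  5  4  3
 b  9  8  7  6  6  5  4

4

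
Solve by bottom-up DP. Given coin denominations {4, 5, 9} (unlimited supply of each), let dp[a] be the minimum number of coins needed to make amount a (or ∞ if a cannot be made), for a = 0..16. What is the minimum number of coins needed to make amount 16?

4

 a  0  1  2  3  4  5  6  7  8  9 10 11 12 13 14 15 16
dp  0  -  -  -  1  1  -  -  2  1  2  -  3  2  2  3  4
(- denotes ∞ / unreachable)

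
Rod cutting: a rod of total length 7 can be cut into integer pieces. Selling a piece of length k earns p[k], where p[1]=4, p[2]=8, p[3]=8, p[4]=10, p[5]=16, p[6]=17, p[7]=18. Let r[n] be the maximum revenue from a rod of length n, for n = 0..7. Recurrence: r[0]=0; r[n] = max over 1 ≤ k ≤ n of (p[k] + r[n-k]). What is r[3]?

   n    0    1    2    3    4    5    6    7
r[n]    0    4    8   12   16   20   24   28

12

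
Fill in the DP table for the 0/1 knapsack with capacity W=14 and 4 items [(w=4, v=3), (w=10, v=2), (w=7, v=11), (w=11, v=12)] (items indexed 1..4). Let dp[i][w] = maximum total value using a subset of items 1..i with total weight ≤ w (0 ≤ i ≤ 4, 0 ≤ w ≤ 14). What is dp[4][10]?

11

i\w   0   1   2   3   4   5   6   7   8   9  10  11  12  13  14
  0   0   0   0   0   0   0   0   0   0   0   0   0   0   0   0
  1   0   0   0   0   3   3   3   3   3   3   3   3   3   3   3
  2   0   0   0   0   3   3   3   3   3   3   3   3   3   3   5
  3   0   0   0   0   3   3   3  11  11  11  11  14  14  14  14
  4   0   0   0   0   3   3   3  11  11  11  11  14  14  14  14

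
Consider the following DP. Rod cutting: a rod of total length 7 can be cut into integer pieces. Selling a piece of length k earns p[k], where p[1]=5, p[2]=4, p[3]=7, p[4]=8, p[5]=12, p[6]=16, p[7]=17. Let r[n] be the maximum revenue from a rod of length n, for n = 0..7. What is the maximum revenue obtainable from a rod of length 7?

   n    0    1    2    3    4    5    6    7
r[n]    0    5   10   15   20   25   30   35

35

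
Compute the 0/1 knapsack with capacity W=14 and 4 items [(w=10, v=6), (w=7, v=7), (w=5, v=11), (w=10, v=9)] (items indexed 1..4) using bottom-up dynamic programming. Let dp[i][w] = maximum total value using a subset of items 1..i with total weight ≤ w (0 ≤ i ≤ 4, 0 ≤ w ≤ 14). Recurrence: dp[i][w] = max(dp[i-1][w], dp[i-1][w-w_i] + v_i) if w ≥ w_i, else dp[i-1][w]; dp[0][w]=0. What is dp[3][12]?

i\w   0   1   2   3   4   5   6   7   8   9  10  11  12  13  14
  0   0   0   0   0   0   0   0   0   0   0   0   0   0   0   0
  1   0   0   0   0   0   0   0   0   0   0   6   6   6   6   6
  2   0   0   0   0   0   0   0   7   7   7   7   7   7   7   7
  3   0   0   0   0   0  11  11  11  11  11  11  11  18  18  18
  4   0   0   0   0   0  11  11  11  11  11  11  11  18  18  18

18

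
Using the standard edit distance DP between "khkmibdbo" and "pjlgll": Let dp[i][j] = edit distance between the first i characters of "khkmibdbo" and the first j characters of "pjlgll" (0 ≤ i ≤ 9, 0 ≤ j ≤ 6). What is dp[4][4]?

   ''  p  j  l  g  l  l
''  0  1  2  3  4  5  6
 k  1  1  2  3  4  5  6
 h  2  2  2  3  4  5  6
 k  3  3  3  3  4  5  6
 m  4  4  4  4  4  5  6
 i  5  5  5  5  5  5  6
 b  6  6  6  6  6  6  6
 d  7  7  7  7  7  7  7
 b  8  8  8  8  8  8  8
 o  9  9  9  9  9  9  9

4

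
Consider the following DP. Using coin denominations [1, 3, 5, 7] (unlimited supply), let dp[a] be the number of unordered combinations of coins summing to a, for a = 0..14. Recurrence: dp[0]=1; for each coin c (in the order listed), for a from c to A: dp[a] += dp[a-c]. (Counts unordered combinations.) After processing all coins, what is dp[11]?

10

after  coin     0     1     2     3     4     5     6     7     8     9    10    11    12    13    14
          1     1     1     1     1     1     1     1     1     1     1     1     1     1     1     1
          3     1     1     1     2     2     2     3     3     3     4     4     4     5     5     5
          5     1     1     1     2     2     3     4     4     5     6     7     8     9    10    11
          7     1     1     1     2     2     3     4     5     6     7     9    10    12    14    16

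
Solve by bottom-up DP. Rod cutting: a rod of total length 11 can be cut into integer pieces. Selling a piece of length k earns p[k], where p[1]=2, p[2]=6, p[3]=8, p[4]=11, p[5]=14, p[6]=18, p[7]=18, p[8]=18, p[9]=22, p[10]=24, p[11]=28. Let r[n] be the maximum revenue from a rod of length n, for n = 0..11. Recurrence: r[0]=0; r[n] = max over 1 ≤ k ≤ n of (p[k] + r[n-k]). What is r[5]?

   n    0    1    2    3    4    5    6    7    8    9   10   11
r[n]    0    2    6    8   12   14   18   20   24   26   30   32

14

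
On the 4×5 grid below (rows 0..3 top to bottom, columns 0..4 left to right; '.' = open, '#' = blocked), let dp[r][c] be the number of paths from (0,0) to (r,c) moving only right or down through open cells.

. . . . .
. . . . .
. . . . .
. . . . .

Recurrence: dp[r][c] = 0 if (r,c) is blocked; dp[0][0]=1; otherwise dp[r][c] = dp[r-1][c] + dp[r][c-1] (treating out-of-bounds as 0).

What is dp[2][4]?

r\c   0   1   2   3   4
  0   1   1   1   1   1
  1   1   2   3   4   5
  2   1   3   6  10  15
  3   1   4  10  20  35

15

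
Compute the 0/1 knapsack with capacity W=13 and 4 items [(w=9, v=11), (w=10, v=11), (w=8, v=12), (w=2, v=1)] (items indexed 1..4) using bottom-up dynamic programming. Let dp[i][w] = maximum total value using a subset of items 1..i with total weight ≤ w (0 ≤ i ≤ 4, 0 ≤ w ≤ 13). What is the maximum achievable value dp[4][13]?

13

i\w   0   1   2   3   4   5   6   7   8   9  10  11  12  13
  0   0   0   0   0   0   0   0   0   0   0   0   0   0   0
  1   0   0   0   0   0   0   0   0   0  11  11  11  11  11
  2   0   0   0   0   0   0   0   0   0  11  11  11  11  11
  3   0   0   0   0   0   0   0   0  12  12  12  12  12  12
  4   0   0   1   1   1   1   1   1  12  12  13  13  13  13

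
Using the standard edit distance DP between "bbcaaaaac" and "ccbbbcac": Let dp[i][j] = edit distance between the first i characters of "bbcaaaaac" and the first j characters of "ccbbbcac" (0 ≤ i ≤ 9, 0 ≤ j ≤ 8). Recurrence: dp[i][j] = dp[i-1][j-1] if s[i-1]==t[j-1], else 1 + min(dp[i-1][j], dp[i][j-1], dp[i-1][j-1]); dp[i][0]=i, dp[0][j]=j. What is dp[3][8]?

   ''  c  c  b  b  b  c  a  c
''  0  1  2  3  4  5  6  7  8
 b  1  1  2  2  3  4  5  6  7
 b  2  2  2  2  2  3  4  5  6
 c  3  2  2  3  3  3  3  4  5
 a  4  3  3  3  4  4  4  3  4
 a  5  4  4  4  4  5  5  4  4
 a  6  5  5  5  5  5  6  5  5
 a  7  6  6  6  6  6  6  6  6
 a  8  7  7  7  7  7  7  6  7
 c  9  8  7  8  8  8  7  7  6

5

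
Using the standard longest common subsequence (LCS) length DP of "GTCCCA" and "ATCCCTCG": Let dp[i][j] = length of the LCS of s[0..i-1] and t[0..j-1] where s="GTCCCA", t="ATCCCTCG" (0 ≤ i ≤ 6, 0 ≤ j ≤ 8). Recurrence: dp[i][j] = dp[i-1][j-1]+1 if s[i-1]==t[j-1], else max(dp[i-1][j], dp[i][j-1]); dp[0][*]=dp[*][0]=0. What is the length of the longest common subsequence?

4

   ''  A  T  C  C  C  T  C  G
''  0  0  0  0  0  0  0  0  0
 G  0  0  0  0  0  0  0  0  1
 T  0  0  1  1  1  1  1  1  1
 C  0  0  1  2  2  2  2  2  2
 C  0  0  1  2  3  3  3  3  3
 C  0  0  1  2  3  4  4  4  4
 A  0  1  1  2  3  4  4  4  4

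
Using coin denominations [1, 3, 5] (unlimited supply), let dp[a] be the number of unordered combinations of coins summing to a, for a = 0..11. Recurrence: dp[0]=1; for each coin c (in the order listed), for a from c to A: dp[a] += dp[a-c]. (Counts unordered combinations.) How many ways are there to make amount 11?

8

after  coin     0     1     2     3     4     5     6     7     8     9    10    11
          1     1     1     1     1     1     1     1     1     1     1     1     1
          3     1     1     1     2     2     2     3     3     3     4     4     4
          5     1     1     1     2     2     3     4     4     5     6     7     8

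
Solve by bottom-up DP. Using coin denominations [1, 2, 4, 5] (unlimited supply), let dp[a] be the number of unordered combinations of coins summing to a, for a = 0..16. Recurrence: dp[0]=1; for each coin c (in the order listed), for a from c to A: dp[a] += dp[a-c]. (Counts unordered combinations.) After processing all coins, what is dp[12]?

24

after  coin     0     1     2     3     4     5     6     7     8     9    10    11    12    13    14    15    16
          1     1     1     1     1     1     1     1     1     1     1     1     1     1     1     1     1     1
          2     1     1     2     2     3     3     4     4     5     5     6     6     7     7     8     8     9
          4     1     1     2     2     4     4     6     6     9     9    12    12    16    16    20    20    25
          5     1     1     2     2     4     5     7     8    11    13    17    19    24    27    33    37    44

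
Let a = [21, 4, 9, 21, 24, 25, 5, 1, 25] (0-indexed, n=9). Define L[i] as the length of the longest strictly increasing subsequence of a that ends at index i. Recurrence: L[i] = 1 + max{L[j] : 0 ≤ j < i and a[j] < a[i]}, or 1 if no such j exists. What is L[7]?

1

   i    0    1    2    3    4    5    6    7    8
a[i]   21    4    9   21   24   25    5    1   25
L[i]    1    1    2    3    4    5    2    1    5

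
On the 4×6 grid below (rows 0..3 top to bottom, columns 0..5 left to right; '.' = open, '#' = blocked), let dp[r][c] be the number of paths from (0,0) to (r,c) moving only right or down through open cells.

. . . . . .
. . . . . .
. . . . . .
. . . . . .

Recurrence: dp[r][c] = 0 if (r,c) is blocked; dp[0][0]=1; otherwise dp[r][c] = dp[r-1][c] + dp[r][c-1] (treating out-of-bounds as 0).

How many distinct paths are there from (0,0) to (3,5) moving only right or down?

56

r\c   0   1   2   3   4   5
  0   1   1   1   1   1   1
  1   1   2   3   4   5   6
  2   1   3   6  10  15  21
  3   1   4  10  20  35  56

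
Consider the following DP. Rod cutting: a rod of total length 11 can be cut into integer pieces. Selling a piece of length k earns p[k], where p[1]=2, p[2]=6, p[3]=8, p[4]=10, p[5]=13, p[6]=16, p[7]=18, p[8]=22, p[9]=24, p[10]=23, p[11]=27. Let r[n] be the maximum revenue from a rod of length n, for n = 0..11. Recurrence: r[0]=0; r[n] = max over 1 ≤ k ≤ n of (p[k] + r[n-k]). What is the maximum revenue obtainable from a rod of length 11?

32

   n    0    1    2    3    4    5    6    7    8    9   10   11
r[n]    0    2    6    8   12   14   18   20   24   26   30   32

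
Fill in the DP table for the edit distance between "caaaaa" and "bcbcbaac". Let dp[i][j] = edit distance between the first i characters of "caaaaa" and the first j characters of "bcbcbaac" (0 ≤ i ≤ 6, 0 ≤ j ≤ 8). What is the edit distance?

5

   ''  b  c  b  c  b  a  a  c
''  0  1  2  3  4  5  6  7  8
 c  1  1  1  2  3  4  5  6  7
 a  2  2  2  2  3  4  4  5  6
 a  3  3  3  3  3  4  4  4  5
 a  4  4  4  4  4  4  4  4  5
 a  5  5  5  5  5  5  4  4  5
 a  6  6  6  6  6  6  5  4  5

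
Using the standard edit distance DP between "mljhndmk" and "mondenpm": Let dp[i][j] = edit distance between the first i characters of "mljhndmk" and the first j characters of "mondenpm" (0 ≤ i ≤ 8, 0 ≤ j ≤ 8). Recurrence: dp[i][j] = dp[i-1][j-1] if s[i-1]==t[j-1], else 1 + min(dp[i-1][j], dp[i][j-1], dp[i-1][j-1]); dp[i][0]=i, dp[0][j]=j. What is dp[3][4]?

3

   ''  m  o  n  d  e  n  p  m
''  0  1  2  3  4  5  6  7  8
 m  1  0  1  2  3  4  5  6  7
 l  2  1  1  2  3  4  5  6  7
 j  3  2  2  2  3  4  5  6  7
 h  4  3  3  3  3  4  5  6  7
 n  5  4  4  3  4  4  4  5  6
 d  6  5  5  4  3  4  5  5  6
 m  7  6  6  5  4  4  5  6  5
 k  8  7  7  6  5  5  5  6  6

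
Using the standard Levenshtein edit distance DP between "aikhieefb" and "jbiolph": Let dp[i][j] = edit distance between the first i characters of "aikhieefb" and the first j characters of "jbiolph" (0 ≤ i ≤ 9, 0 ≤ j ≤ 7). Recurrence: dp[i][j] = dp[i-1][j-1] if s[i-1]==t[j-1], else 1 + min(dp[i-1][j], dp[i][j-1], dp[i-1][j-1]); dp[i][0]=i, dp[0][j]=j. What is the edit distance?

   ''  j  b  i  o  l  p  h
''  0  1  2  3  4  5  6  7
 a  1  1  2  3  4  5  6  7
 i  2  2  2  2  3  4  5  6
 k  3  3  3  3  3  4  5  6
 h  4  4  4  4  4  4  5  5
 i  5  5  5  4  5  5  5  6
 e  6  6  6  5  5  6  6  6
 e  7  7  7  6  6  6  7  7
 f  8  8  8  7  7  7  7  8
 b  9  9  8  8  8  8  8  8

8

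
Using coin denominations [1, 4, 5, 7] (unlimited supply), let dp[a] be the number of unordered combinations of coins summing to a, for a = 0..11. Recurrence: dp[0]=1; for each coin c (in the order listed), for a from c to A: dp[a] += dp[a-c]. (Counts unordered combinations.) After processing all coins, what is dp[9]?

6

after  coin     0     1     2     3     4     5     6     7     8     9    10    11
          1     1     1     1     1     1     1     1     1     1     1     1     1
          4     1     1     1     1     2     2     2     2     3     3     3     3
          5     1     1     1     1     2     3     3     3     4     5     6     6
          7     1     1     1     1     2     3     3     4     5     6     7     8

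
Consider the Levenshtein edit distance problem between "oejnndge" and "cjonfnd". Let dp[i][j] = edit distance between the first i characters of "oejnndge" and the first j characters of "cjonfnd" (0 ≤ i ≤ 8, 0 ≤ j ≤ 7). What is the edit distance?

6

   ''  c  j  o  n  f  n  d
''  0  1  2  3  4  5  6  7
 o  1  1  2  2  3  4  5  6
 e  2  2  2  3  3  4  5  6
 j  3  3  2  3  4  4  5  6
 n  4  4  3  3  3  4  4  5
 n  5  5  4  4  3  4  4  5
 d  6  6  5  5  4  4  5  4
 g  7  7  6  6  5  5  5  5
 e  8  8  7  7  6  6  6  6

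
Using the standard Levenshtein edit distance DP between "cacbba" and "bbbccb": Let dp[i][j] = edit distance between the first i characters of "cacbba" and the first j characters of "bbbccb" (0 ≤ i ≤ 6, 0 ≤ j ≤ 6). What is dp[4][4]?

   ''  b  b  b  c  c  b
''  0  1  2  3  4  5  6
 c  1  1  2  3  3  4  5
 a  2  2  2  3  4  4  5
 c  3  3  3  3  3  4  5
 b  4  3  3  3  4  4  4
 b  5  4  3  3  4  5  4
 a  6  5  4  4  4  5  5

4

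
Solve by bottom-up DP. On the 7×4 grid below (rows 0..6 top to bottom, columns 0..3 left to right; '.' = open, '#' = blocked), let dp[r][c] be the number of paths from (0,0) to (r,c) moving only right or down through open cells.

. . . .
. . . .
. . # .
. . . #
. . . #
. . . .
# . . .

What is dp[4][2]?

r\c   0   1   2   3
  0   1   1   1   1
  1   1   2   3   4
  2   1   3   0   4
  3   1   4   4   0
  4   1   5   9   0
  5   1   6  15  15
  6   0   6  21  36

9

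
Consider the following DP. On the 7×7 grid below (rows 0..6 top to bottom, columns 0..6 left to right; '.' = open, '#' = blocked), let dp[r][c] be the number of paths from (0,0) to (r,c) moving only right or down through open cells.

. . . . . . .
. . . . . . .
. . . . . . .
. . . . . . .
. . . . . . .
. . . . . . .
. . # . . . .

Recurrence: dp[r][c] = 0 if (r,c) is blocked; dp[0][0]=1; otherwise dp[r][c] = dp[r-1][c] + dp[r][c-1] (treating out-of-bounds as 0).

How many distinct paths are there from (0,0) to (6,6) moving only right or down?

r\c   0   1   2   3   4   5   6
  0   1   1   1   1   1   1   1
  1   1   2   3   4   5   6   7
  2   1   3   6  10  15  21  28
  3   1   4  10  20  35  56  84
  4   1   5  15  35  70 126 210
  5   1   6  21  56 126 252 462
  6   1   7   0  56 182 434 896

896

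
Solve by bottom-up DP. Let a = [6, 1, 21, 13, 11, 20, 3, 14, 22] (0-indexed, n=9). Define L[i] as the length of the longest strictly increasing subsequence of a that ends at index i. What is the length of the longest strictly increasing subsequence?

4

   i    0    1    2    3    4    5    6    7    8
a[i]    6    1   21   13   11   20    3   14   22
L[i]    1    1    2    2    2    3    2    3    4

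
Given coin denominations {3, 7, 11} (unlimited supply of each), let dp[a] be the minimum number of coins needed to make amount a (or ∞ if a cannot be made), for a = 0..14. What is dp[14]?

 a  0  1  2  3  4  5  6  7  8  9 10 11 12 13 14
dp  0  -  -  1  -  -  2  1  -  3  2  1  4  3  2
(- denotes ∞ / unreachable)

2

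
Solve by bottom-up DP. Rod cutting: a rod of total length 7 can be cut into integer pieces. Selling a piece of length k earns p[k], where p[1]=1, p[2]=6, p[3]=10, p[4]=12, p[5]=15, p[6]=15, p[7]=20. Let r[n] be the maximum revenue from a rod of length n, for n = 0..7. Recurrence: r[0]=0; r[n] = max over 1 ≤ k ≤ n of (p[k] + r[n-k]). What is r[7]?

   n    0    1    2    3    4    5    6    7
r[n]    0    1    6   10   12   16   20   22

22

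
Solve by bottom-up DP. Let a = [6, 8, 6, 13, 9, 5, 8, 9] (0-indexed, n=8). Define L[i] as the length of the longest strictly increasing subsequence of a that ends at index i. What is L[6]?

2

   i    0    1    2    3    4    5    6    7
a[i]    6    8    6   13    9    5    8    9
L[i]    1    2    1    3    3    1    2    3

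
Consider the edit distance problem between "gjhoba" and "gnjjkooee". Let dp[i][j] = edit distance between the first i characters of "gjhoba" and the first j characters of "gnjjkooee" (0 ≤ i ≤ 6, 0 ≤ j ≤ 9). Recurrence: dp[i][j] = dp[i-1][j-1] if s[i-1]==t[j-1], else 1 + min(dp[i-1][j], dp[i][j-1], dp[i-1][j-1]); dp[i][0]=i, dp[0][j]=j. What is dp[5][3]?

4

   ''  g  n  j  j  k  o  o  e  e
''  0  1  2  3  4  5  6  7  8  9
 g  1  0  1  2  3  4  5  6  7  8
 j  2  1  1  1  2  3  4  5  6  7
 h  3  2  2  2  2  3  4  5  6  7
 o  4  3  3  3  3  3  3  4  5  6
 b  5  4  4  4  4  4  4  4  5  6
 a  6  5  5  5  5  5  5  5  5  6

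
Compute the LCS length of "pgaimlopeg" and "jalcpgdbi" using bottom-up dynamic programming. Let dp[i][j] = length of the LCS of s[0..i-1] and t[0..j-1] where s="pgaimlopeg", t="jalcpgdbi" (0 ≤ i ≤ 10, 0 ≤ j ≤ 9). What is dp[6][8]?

   ''  j  a  l  c  p  g  d  b  i
''  0  0  0  0  0  0  0  0  0  0
 p  0  0  0  0  0  1  1  1  1  1
 g  0  0  0  0  0  1  2  2  2  2
 a  0  0  1  1  1  1  2  2  2  2
 i  0  0  1  1  1  1  2  2  2  3
 m  0  0  1  1  1  1  2  2  2  3
 l  0  0  1  2  2  2  2  2  2  3
 o  0  0  1  2  2  2  2  2  2  3
 p  0  0  1  2  2  3  3  3  3  3
 e  0  0  1  2  2  3  3  3  3  3
 g  0  0  1  2  2  3  4  4  4  4

2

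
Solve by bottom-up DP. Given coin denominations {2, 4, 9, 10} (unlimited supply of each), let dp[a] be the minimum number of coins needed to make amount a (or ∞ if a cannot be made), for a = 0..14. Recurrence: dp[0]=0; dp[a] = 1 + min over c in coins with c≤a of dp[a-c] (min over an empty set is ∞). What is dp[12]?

 a  0  1  2  3  4  5  6  7  8  9 10 11 12 13 14
dp  0  -  1  -  1  -  2  -  2  1  1  2  2  2  2
(- denotes ∞ / unreachable)

2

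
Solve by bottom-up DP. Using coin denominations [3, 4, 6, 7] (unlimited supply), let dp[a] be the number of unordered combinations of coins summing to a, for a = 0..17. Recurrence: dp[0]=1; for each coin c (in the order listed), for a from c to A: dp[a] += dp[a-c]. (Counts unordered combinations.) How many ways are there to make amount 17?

after  coin     0     1     2     3     4     5     6     7     8     9    10    11    12    13    14    15    16    17
          3     1     0     0     1     0     0     1     0     0     1     0     0     1     0     0     1     0     0
          4     1     0     0     1     1     0     1     1     1     1     1     1     2     1     1     2     2     1
          6     1     0     0     1     1     0     2     1     1     2     2     1     4     2     2     4     4     2
          7     1     0     0     1     1     0     2     2     1     2     3     2     4     4     4     5     6     5

5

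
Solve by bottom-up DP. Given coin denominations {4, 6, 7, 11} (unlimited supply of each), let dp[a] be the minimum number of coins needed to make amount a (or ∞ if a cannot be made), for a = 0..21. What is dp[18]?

2

 a  0  1  2  3  4  5  6  7  8  9 10 11 12 13 14 15 16 17 18 19 20 21
dp  0  -  -  -  1  -  1  1  2  -  2  1  2  2  2  2  3  2  2  3  3  3
(- denotes ∞ / unreachable)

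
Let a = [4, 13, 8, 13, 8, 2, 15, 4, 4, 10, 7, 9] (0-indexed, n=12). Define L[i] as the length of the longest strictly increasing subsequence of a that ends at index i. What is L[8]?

2

   i    0    1    2    3    4    5    6    7    8    9   10   11
a[i]    4   13    8   13    8    2   15    4    4   10    7    9
L[i]    1    2    2    3    2    1    4    2    2    3    3    4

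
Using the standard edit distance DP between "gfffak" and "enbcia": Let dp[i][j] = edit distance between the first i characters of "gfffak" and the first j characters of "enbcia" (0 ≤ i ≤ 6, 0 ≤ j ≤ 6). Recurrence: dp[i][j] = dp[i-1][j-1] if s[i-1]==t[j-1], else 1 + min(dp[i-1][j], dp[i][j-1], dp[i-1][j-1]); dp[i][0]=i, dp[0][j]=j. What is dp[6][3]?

   ''  e  n  b  c  i  a
''  0  1  2  3  4  5  6
 g  1  1  2  3  4  5  6
 f  2  2  2  3  4  5  6
 f  3  3  3  3  4  5  6
 f  4  4  4  4  4  5  6
 a  5  5  5  5  5  5  5
 k  6  6  6  6  6  6  6

6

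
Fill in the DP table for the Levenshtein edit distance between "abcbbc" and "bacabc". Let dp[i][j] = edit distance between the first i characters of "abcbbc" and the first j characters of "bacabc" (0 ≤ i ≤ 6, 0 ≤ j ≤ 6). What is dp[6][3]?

4

   ''  b  a  c  a  b  c
''  0  1  2  3  4  5  6
 a  1  1  1  2  3  4  5
 b  2  1  2  2  3  3  4
 c  3  2  2  2  3  4  3
 b  4  3  3  3  3  3  4
 b  5  4  4  4  4  3  4
 c  6  5  5  4  5  4  3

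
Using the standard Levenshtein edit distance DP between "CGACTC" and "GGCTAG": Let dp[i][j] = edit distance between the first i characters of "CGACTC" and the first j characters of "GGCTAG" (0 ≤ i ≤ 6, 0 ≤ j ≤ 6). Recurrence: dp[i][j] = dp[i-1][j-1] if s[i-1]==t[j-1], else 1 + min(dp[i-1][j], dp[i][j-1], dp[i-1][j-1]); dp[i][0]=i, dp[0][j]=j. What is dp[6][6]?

4

   ''  G  G  C  T  A  G
''  0  1  2  3  4  5  6
 C  1  1  2  2  3  4  5
 G  2  1  1  2  3  4  4
 A  3  2  2  2  3  3  4
 C  4  3  3  2  3  4  4
 T  5  4  4  3  2  3  4
 C  6  5  5  4  3  3  4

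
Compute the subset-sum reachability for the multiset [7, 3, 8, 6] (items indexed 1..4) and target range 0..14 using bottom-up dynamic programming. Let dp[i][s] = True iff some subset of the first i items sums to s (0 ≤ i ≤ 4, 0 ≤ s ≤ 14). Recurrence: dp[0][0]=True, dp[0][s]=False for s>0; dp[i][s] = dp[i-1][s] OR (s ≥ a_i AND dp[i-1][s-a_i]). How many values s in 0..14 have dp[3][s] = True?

i\s   0   1   2   3   4   5   6   7   8   9  10  11  12  13  14
  0   T   F   F   F   F   F   F   F   F   F   F   F   F   F   F
  1   T   F   F   F   F   F   F   T   F   F   F   F   F   F   F
  2   T   F   F   T   F   F   F   T   F   F   T   F   F   F   F
  3   T   F   F   T   F   F   F   T   T   F   T   T   F   F   F
  4   T   F   F   T   F   F   T   T   T   T   T   T   F   T   T

6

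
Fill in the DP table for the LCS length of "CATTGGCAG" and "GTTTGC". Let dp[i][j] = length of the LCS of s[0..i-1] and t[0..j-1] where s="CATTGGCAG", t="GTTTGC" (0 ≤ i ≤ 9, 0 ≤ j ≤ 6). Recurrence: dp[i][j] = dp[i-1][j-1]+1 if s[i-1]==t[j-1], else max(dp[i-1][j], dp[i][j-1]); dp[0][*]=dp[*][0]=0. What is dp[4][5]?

   ''  G  T  T  T  G  C
''  0  0  0  0  0  0  0
 C  0  0  0  0  0  0  1
 A  0  0  0  0  0  0  1
 T  0  0  1  1  1  1  1
 T  0  0  1  2  2  2  2
 G  0  1  1  2  2  3  3
 G  0  1  1  2  2  3  3
 C  0  1  1  2  2  3  4
 A  0  1  1  2  2  3  4
 G  0  1  1  2  2  3  4

2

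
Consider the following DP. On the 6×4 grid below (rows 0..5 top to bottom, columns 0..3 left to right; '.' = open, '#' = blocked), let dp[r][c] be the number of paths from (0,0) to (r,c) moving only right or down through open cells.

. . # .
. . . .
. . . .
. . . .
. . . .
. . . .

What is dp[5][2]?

20

r\c   0   1   2   3
  0   1   1   0   0
  1   1   2   2   2
  2   1   3   5   7
  3   1   4   9  16
  4   1   5  14  30
  5   1   6  20  50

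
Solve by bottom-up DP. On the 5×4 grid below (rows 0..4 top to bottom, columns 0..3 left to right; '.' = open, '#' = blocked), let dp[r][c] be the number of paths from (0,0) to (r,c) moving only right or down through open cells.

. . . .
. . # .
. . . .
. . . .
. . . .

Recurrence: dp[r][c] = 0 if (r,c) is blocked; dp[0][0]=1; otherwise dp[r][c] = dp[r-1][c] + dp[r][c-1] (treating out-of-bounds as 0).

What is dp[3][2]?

7

r\c   0   1   2   3
  0   1   1   1   1
  1   1   2   0   1
  2   1   3   3   4
  3   1   4   7  11
  4   1   5  12  23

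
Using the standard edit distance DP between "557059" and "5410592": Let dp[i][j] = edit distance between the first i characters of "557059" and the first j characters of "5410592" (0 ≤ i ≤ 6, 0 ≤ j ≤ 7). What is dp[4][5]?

   ''  5  4  1  0  5  9  2
''  0  1  2  3  4  5  6  7
 5  1  0  1  2  3  4  5  6
 5  2  1  1  2  3  3  4  5
 7  3  2  2  2  3  4  4  5
 0  4  3  3  3  2  3  4  5
 5  5  4  4  4  3  2  3  4
 9  6  5  5  5  4  3  2  3

3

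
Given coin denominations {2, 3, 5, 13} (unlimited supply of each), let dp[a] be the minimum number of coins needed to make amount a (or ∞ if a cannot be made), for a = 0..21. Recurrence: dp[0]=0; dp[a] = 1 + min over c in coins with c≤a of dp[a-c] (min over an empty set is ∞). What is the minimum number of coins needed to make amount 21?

 a  0  1  2  3  4  5  6  7  8  9 10 11 12 13 14 15 16 17 18 19 20 21
dp  0  -  1  1  2  1  2  2  2  3  2  3  3  1  4  2  2  3  2  3  3  3
(- denotes ∞ / unreachable)

3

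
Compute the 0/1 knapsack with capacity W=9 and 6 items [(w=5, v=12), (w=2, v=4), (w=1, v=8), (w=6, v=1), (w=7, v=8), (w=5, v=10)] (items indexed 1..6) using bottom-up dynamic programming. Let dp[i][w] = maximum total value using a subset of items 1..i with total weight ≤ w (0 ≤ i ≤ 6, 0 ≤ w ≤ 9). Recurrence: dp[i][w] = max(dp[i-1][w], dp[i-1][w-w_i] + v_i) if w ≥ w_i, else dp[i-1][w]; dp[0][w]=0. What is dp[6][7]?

20

i\w   0   1   2   3   4   5   6   7   8   9
  0   0   0   0   0   0   0   0   0   0   0
  1   0   0   0   0   0  12  12  12  12  12
  2   0   0   4   4   4  12  12  16  16  16
  3   0   8   8  12  12  12  20  20  24  24
  4   0   8   8  12  12  12  20  20  24  24
  5   0   8   8  12  12  12  20  20  24  24
  6   0   8   8  12  12  12  20  20  24  24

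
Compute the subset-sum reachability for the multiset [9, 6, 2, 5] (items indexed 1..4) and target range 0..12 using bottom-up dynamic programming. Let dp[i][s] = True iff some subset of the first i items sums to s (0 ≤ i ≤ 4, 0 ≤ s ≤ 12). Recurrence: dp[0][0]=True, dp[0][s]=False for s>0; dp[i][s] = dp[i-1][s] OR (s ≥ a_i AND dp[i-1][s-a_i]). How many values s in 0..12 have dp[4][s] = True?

8

i\s   0   1   2   3   4   5   6   7   8   9  10  11  12
  0   T   F   F   F   F   F   F   F   F   F   F   F   F
  1   T   F   F   F   F   F   F   F   F   T   F   F   F
  2   T   F   F   F   F   F   T   F   F   T   F   F   F
  3   T   F   T   F   F   F   T   F   T   T   F   T   F
  4   T   F   T   F   F   T   T   T   T   T   F   T   F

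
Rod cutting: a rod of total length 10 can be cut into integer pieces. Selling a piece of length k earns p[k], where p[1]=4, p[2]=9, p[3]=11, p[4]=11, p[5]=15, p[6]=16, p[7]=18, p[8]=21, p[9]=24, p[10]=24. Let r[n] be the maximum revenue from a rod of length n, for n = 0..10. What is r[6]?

27

   n    0    1    2    3    4    5    6    7    8    9   10
r[n]    0    4    9   13   18   22   27   31   36   40   45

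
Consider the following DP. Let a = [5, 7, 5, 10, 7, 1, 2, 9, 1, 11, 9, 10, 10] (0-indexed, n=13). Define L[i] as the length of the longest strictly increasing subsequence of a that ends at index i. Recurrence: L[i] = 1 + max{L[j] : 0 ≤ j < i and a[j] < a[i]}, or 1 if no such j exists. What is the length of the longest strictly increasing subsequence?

   i    0    1    2    3    4    5    6    7    8    9   10   11   12
a[i]    5    7    5   10    7    1    2    9    1   11    9   10   10
L[i]    1    2    1    3    2    1    2    3    1    4    3    4    4

4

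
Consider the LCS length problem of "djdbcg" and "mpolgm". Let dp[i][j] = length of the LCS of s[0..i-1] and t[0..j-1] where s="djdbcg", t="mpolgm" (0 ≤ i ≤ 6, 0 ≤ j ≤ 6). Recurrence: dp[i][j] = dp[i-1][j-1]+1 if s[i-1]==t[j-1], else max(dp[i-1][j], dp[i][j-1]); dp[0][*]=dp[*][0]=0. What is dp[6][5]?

1

   ''  m  p  o  l  g  m
''  0  0  0  0  0  0  0
 d  0  0  0  0  0  0  0
 j  0  0  0  0  0  0  0
 d  0  0  0  0  0  0  0
 b  0  0  0  0  0  0  0
 c  0  0  0  0  0  0  0
 g  0  0  0  0  0  1  1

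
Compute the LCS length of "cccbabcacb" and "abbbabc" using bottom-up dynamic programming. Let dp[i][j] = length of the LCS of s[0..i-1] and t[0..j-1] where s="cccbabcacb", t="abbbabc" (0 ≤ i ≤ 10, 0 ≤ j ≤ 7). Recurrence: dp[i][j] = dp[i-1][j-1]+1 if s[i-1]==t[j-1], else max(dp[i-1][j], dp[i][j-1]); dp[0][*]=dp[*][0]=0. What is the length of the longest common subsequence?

4

   ''  a  b  b  b  a  b  c
''  0  0  0  0  0  0  0  0
 c  0  0  0  0  0  0  0  1
 c  0  0  0  0  0  0  0  1
 c  0  0  0  0  0  0  0  1
 b  0  0  1  1  1  1  1  1
 a  0  1  1  1  1  2  2  2
 b  0  1  2  2  2  2  3  3
 c  0  1  2  2  2  2  3  4
 a  0  1  2  2  2  3  3  4
 c  0  1  2  2  2  3  3  4
 b  0  1  2  3  3  3  4  4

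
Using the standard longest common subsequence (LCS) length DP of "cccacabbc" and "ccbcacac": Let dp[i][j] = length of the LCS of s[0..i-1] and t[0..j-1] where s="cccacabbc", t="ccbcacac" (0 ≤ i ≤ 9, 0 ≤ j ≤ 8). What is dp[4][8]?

4

   ''  c  c  b  c  a  c  a  c
''  0  0  0  0  0  0  0  0  0
 c  0  1  1  1  1  1  1  1  1
 c  0  1  2  2  2  2  2  2  2
 c  0  1  2  2  3  3  3  3  3
 a  0  1  2  2  3  4  4  4  4
 c  0  1  2  2  3  4  5  5  5
 a  0  1  2  2  3  4  5  6  6
 b  0  1  2  3  3  4  5  6  6
 b  0  1  2  3  3  4  5  6  6
 c  0  1  2  3  4  4  5  6  7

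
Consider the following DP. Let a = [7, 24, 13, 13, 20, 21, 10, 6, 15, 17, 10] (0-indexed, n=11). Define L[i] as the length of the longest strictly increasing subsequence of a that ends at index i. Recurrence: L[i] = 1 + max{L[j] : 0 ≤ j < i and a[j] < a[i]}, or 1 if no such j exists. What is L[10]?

   i    0    1    2    3    4    5    6    7    8    9   10
a[i]    7   24   13   13   20   21   10    6   15   17   10
L[i]    1    2    2    2    3    4    2    1    3    4    2

2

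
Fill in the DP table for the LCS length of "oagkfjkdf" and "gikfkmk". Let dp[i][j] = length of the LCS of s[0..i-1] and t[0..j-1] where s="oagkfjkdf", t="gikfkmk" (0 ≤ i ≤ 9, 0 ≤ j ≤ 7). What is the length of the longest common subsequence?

   ''  g  i  k  f  k  m  k
''  0  0  0  0  0  0  0  0
 o  0  0  0  0  0  0  0  0
 a  0  0  0  0  0  0  0  0
 g  0  1  1  1  1  1  1  1
 k  0  1  1  2  2  2  2  2
 f  0  1  1  2  3  3  3  3
 j  0  1  1  2  3  3  3  3
 k  0  1  1  2  3  4  4  4
 d  0  1  1  2  3  4  4  4
 f  0  1  1  2  3  4  4  4

4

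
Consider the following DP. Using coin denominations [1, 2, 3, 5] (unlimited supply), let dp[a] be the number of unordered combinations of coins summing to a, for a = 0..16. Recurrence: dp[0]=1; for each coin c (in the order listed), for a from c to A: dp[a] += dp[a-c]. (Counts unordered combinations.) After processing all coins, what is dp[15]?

after  coin     0     1     2     3     4     5     6     7     8     9    10    11    12    13    14    15    16
          1     1     1     1     1     1     1     1     1     1     1     1     1     1     1     1     1     1
          2     1     1     2     2     3     3     4     4     5     5     6     6     7     7     8     8     9
          3     1     1     2     3     4     5     7     8    10    12    14    16    19    21    24    27    30
          5     1     1     2     3     4     6     8    10    13    16    20    24    29    34    40    47    54

47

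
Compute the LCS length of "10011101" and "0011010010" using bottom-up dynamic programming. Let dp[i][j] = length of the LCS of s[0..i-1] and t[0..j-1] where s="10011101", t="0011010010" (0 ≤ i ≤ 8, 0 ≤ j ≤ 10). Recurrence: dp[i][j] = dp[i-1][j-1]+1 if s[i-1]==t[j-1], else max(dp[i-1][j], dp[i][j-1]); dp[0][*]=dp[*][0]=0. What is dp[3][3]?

2

   ''  0  0  1  1  0  1  0  0  1  0
''  0  0  0  0  0  0  0  0  0  0  0
 1  0  0  0  1  1  1  1  1  1  1  1
 0  0  1  1  1  1  2  2  2  2  2  2
 0  0  1  2  2  2  2  2  3  3  3  3
 1  0  1  2  3  3  3  3  3  3  4  4
 1  0  1  2  3  4  4  4  4  4  4  4
 1  0  1  2  3  4  4  5  5  5  5  5
 0  0  1  2  3  4  5  5  6  6  6  6
 1  0  1  2  3  4  5  6  6  6  7  7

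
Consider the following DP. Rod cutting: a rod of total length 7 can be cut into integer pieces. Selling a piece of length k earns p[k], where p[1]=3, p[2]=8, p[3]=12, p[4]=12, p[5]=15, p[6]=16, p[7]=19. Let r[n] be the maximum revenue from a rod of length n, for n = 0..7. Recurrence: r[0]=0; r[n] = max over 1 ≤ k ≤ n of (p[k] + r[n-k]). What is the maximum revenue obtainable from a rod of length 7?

   n    0    1    2    3    4    5    6    7
r[n]    0    3    8   12   16   20   24   28

28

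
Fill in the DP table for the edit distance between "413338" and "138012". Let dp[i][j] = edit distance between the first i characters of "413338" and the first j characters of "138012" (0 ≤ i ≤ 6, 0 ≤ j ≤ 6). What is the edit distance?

   ''  1  3  8  0  1  2
''  0  1  2  3  4  5  6
 4  1  1  2  3  4  5  6
 1  2  1  2  3  4  4  5
 3  3  2  1  2  3  4  5
 3  4  3  2  2  3  4  5
 3  5  4  3  3  3  4  5
 8  6  5  4  3  4  4  5

5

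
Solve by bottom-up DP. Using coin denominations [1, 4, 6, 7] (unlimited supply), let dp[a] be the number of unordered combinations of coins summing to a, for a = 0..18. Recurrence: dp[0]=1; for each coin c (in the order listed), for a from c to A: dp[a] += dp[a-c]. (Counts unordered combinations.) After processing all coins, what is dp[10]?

6

after  coin     0     1     2     3     4     5     6     7     8     9    10    11    12    13    14    15    16    17    18
          1     1     1     1     1     1     1     1     1     1     1     1     1     1     1     1     1     1     1     1
          4     1     1     1     1     2     2     2     2     3     3     3     3     4     4     4     4     5     5     5
          6     1     1     1     1     2     2     3     3     4     4     5     5     7     7     8     8    10    10    12
          7     1     1     1     1     2     2     3     4     5     5     6     7     9    10    12    13    15    16    19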